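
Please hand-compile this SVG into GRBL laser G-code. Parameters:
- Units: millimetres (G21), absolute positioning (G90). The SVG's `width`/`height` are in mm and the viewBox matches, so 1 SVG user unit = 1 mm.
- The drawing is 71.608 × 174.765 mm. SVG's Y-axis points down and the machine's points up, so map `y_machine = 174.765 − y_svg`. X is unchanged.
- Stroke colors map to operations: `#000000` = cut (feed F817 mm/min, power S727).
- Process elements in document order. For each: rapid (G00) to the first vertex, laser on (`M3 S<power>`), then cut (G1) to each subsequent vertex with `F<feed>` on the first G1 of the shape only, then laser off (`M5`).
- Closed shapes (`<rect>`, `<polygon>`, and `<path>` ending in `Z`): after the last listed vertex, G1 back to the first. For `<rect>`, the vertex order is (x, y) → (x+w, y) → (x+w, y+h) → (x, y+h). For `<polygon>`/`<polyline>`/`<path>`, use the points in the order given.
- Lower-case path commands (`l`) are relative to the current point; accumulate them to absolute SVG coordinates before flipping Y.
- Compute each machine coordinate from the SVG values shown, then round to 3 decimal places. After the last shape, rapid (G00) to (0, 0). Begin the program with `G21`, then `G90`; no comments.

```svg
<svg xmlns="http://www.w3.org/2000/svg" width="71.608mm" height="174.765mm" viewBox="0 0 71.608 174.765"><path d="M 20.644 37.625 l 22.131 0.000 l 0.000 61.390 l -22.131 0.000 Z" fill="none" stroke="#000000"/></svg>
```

viewBox `0 0 71.608 174.765` with mm width/height → 1 unit = 1 mm. Flip: y_m = 174.765 − y_svg.

**Shape 1** — `<path>` rectangle, stroke `#000000` → cut (S727, F817). Machine vertices: (20.644,137.140) → (42.775,137.140) → (42.775,75.750) → (20.644,75.750) → (20.644,137.140). Closed: final G1 returns to the first vertex.

G21
G90
G00 X20.644 Y137.140
M3 S727
G1 X42.775 Y137.140 F817
G1 X42.775 Y75.750
G1 X20.644 Y75.750
G1 X20.644 Y137.140
M5
G00 X0.000 Y0.000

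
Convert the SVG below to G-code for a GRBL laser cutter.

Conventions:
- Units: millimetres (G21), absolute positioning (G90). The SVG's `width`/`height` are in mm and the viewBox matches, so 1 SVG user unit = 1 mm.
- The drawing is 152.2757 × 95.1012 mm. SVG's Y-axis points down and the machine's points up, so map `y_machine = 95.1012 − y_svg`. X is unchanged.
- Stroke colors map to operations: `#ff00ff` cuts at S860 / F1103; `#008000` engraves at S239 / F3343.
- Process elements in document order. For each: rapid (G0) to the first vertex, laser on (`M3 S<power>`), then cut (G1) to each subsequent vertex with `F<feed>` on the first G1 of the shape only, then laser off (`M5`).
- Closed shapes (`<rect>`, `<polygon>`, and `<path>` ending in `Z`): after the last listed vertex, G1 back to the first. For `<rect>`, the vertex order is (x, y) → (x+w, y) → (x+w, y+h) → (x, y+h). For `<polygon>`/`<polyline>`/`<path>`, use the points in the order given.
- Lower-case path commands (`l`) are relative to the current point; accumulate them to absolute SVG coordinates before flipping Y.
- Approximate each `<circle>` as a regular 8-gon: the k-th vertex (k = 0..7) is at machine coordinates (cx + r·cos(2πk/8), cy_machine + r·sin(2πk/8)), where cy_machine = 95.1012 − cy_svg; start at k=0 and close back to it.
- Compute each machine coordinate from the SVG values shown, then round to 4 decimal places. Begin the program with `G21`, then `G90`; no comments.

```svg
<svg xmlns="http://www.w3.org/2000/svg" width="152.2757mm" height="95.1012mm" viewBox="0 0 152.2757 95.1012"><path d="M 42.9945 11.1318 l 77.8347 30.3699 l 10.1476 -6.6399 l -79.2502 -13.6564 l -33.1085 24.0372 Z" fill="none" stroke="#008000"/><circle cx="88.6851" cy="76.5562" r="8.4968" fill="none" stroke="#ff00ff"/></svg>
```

G21
G90
G0 X42.9945 Y83.9694
M3 S239
G1 X120.8292 Y53.5995 F3343
G1 X130.9768 Y60.2394
G1 X51.7266 Y73.8958
G1 X18.6181 Y49.8586
G1 X42.9945 Y83.9694
M5
G0 X97.1819 Y18.5450
M3 S860
G1 X94.6932 Y24.5531 F1103
G1 X88.6851 Y27.0418
G1 X82.6770 Y24.5531
G1 X80.1883 Y18.5450
G1 X82.6770 Y12.5369
G1 X88.6851 Y10.0482
G1 X94.6932 Y12.5369
G1 X97.1819 Y18.5450
M5

Since the viewBox matches the mm dimensions, user units are millimetres directly. The only transform is the Y-flip y_m = 95.1012 − y_svg.

Shape 1 is a closed polygon drawn with `<path>`. Its stroke #008000 means engrave at S239, F3343. After flipping Y the toolpath is (42.9945,83.9694) → (120.8292,53.5995) → (130.9768,60.2394) → (51.7266,73.8958) → (18.6181,49.8586) → (42.9945,83.9694), returning to the start.

Shape 2 is a circle drawn with `<circle>`. Its stroke #ff00ff means cut at S860, F1103. After flipping Y the toolpath is (97.1819,18.5450) → (94.6932,24.5531) → (88.6851,27.0418) → (82.6770,24.5531) → (80.1883,18.5450) → (82.6770,12.5369) → (88.6851,10.0482) → (94.6932,12.5369) → (97.1819,18.5450), returning to the start.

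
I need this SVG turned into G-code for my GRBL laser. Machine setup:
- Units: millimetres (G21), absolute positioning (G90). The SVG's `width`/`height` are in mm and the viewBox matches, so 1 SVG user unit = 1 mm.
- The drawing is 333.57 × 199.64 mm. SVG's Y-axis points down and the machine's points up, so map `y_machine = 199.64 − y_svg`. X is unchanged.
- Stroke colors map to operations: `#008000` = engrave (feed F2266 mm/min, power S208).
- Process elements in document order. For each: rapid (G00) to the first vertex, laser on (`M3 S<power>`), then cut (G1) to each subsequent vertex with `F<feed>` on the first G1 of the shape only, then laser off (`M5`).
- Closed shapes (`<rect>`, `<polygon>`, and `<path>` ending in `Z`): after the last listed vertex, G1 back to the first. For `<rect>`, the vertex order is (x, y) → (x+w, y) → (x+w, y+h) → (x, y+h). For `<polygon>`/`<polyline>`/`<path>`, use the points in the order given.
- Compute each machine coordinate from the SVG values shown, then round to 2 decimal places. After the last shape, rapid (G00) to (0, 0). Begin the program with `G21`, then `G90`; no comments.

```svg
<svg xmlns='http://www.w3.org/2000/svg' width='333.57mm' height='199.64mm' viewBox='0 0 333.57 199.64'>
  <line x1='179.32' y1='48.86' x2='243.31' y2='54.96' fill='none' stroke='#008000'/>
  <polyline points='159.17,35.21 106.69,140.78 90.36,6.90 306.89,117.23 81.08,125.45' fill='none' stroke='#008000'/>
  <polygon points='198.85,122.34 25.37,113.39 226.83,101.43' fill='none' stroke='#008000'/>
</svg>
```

G21
G90
G00 X179.32 Y150.78
M3 S208
G1 X243.31 Y144.68 F2266
M5
G00 X159.17 Y164.43
M3 S208
G1 X106.69 Y58.86 F2266
G1 X90.36 Y192.74
G1 X306.89 Y82.41
G1 X81.08 Y74.19
M5
G00 X198.85 Y77.30
M3 S208
G1 X25.37 Y86.25 F2266
G1 X226.83 Y98.21
G1 X198.85 Y77.30
M5
G00 X0.00 Y0.00

1 u = 1 mm; y_m = 199.64 − y.

[1] `<line>` line segment, #008000→engrave S208 F2266: (179.32,150.78) → (243.31,144.68)

[2] `<polyline>` open polyline, #008000→engrave S208 F2266: (159.17,164.43) → (106.69,58.86) → (90.36,192.74) → (306.89,82.41) → (81.08,74.19)

[3] `<polygon>` closed polygon, #008000→engrave S208 F2266: (198.85,77.30) → (25.37,86.25) → (226.83,98.21) → (198.85,77.30) (closed)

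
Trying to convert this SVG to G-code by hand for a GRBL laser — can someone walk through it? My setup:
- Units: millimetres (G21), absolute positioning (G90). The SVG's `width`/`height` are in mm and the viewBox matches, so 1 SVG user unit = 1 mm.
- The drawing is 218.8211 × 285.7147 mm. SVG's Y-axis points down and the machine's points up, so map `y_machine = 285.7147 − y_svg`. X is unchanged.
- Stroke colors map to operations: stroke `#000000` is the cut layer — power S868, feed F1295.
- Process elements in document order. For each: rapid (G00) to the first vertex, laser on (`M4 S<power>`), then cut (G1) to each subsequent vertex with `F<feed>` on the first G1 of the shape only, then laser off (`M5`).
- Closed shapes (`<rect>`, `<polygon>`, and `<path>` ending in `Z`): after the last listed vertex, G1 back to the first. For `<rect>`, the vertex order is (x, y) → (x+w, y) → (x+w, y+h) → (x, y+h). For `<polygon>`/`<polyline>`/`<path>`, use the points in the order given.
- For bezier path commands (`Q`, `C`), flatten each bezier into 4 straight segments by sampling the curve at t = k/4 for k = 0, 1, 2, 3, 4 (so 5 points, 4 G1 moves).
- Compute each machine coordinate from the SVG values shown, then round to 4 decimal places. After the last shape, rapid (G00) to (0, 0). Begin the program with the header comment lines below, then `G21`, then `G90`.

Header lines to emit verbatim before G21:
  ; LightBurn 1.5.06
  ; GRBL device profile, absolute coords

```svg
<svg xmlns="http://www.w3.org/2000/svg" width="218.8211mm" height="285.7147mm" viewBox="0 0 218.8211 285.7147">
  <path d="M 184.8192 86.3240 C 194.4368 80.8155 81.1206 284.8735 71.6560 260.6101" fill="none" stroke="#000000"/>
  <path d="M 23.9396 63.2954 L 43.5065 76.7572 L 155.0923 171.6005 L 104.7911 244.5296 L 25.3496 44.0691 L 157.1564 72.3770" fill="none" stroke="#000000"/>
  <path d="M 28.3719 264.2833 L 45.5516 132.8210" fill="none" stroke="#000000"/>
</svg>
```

; LightBurn 1.5.06
; GRBL device profile, absolute coords
G21
G90
G00 X184.8192 Y199.3907
M4 S868
G1 X172.5258 Y171.0704 F1295
G1 X135.3934 Y105.2146
G1 X94.6831 Y42.8753
G1 X71.6560 Y25.1046
M5
G00 X23.9396 Y222.4193
M4 S868
G1 X43.5065 Y208.9575 F1295
G1 X155.0923 Y114.1142
G1 X104.7911 Y41.1851
G1 X25.3496 Y241.6456
G1 X157.1564 Y213.3377
M5
G00 X28.3719 Y21.4314
M4 S868
G1 X45.5516 Y152.8937 F1295
M5
G00 X0.0000 Y0.0000

1 u = 1 mm; y_m = 285.7147 − y.

[1] `<path>` cubic bezier, #000000→cut S868 F1295: (184.8192,199.3907) → (172.5258,171.0704) → (135.3934,105.2146) → (94.6831,42.8753) → (71.6560,25.1046)

[2] `<path>` open polyline, #000000→cut S868 F1295: (23.9396,222.4193) → (43.5065,208.9575) → (155.0923,114.1142) → (104.7911,41.1851) → (25.3496,241.6456) → (157.1564,213.3377)

[3] `<path>` line segment, #000000→cut S868 F1295: (28.3719,21.4314) → (45.5516,152.8937)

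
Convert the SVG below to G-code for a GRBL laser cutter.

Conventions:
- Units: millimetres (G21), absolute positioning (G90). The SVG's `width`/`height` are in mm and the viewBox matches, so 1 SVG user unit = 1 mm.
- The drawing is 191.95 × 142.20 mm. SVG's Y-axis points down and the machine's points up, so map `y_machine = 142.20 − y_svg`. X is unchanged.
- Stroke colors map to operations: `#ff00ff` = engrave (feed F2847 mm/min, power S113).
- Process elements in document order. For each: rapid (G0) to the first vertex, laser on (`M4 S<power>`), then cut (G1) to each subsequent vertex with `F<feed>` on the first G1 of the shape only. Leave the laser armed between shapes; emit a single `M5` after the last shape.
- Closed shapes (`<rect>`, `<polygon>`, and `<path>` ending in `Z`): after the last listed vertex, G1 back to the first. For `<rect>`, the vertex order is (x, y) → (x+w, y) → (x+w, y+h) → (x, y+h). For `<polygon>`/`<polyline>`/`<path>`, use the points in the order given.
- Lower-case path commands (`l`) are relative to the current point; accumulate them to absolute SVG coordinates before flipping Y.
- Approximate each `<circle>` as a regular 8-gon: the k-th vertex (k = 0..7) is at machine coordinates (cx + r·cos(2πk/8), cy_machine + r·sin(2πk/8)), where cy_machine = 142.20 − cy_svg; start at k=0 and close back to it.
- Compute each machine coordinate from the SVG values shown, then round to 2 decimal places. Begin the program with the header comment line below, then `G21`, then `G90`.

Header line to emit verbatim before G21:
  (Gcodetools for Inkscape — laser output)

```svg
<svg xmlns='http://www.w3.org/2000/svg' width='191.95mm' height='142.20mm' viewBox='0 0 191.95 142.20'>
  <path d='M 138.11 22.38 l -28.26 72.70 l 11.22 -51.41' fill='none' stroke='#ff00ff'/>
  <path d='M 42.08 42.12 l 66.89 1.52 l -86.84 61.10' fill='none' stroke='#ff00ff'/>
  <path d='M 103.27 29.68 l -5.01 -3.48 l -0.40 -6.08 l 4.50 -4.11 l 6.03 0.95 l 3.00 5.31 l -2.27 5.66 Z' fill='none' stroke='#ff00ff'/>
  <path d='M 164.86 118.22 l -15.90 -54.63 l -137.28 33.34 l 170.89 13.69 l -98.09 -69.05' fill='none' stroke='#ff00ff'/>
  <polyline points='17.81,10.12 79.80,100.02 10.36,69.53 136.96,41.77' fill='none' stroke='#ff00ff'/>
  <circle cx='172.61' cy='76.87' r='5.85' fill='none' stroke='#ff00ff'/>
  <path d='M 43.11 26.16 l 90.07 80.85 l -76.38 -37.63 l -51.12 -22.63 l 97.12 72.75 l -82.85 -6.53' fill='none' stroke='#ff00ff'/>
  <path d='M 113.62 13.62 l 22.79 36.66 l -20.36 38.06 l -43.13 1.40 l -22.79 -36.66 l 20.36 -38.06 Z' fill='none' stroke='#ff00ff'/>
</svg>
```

viewBox `0 0 191.95 142.20` with mm width/height → 1 unit = 1 mm. Flip: y_m = 142.20 − y_svg.

**Shape 1** — `<path>` open polyline, stroke `#ff00ff` → engrave (S113, F2847). Machine vertices: (138.11,119.82) → (109.85,47.12) → (121.07,98.53). Open path.

**Shape 2** — `<path>` open polyline, stroke `#ff00ff` → engrave (S113, F2847). Machine vertices: (42.08,100.08) → (108.97,98.56) → (22.13,37.46). Open path.

**Shape 3** — `<path>` regular polygon, stroke `#ff00ff` → engrave (S113, F2847). Machine vertices: (103.27,112.52) → (98.26,116.00) → (97.86,122.08) → (102.36,126.19) → (108.39,125.24) → (111.39,119.93) → (109.12,114.27) → (103.27,112.52). Closed: final G1 returns to the first vertex.

**Shape 4** — `<path>` open polyline, stroke `#ff00ff` → engrave (S113, F2847). Machine vertices: (164.86,23.98) → (148.96,78.61) → (11.68,45.27) → (182.57,31.58) → (84.48,100.63). Open path.

**Shape 5** — `<polyline>` open polyline, stroke `#ff00ff` → engrave (S113, F2847). Machine vertices: (17.81,132.08) → (79.80,42.18) → (10.36,72.67) → (136.96,100.43). Open path.

**Shape 6** — `<circle>` circle, stroke `#ff00ff` → engrave (S113, F2847). Machine vertices: (178.46,65.33) → (176.75,69.47) → (172.61,71.18) → (168.47,69.47) → (166.76,65.33) → (168.47,61.19) → (172.61,59.48) → (176.75,61.19) → (178.46,65.33). Closed: final G1 returns to the first vertex.

**Shape 7** — `<path>` open polyline, stroke `#ff00ff` → engrave (S113, F2847). Machine vertices: (43.11,116.04) → (133.18,35.19) → (56.80,72.82) → (5.68,95.45) → (102.80,22.70) → (19.95,29.23). Open path.

**Shape 8** — `<path>` regular polygon, stroke `#ff00ff` → engrave (S113, F2847). Machine vertices: (113.62,128.58) → (136.41,91.92) → (116.05,53.86) → (72.92,52.46) → (50.13,89.12) → (70.49,127.18) → (113.62,128.58). Closed: final G1 returns to the first vertex.

(Gcodetools for Inkscape — laser output)
G21
G90
G0 X138.11 Y119.82
M4 S113
G1 X109.85 Y47.12 F2847
G1 X121.07 Y98.53
G0 X42.08 Y100.08
M4 S113
G1 X108.97 Y98.56 F2847
G1 X22.13 Y37.46
G0 X103.27 Y112.52
M4 S113
G1 X98.26 Y116.00 F2847
G1 X97.86 Y122.08
G1 X102.36 Y126.19
G1 X108.39 Y125.24
G1 X111.39 Y119.93
G1 X109.12 Y114.27
G1 X103.27 Y112.52
G0 X164.86 Y23.98
M4 S113
G1 X148.96 Y78.61 F2847
G1 X11.68 Y45.27
G1 X182.57 Y31.58
G1 X84.48 Y100.63
G0 X17.81 Y132.08
M4 S113
G1 X79.80 Y42.18 F2847
G1 X10.36 Y72.67
G1 X136.96 Y100.43
G0 X178.46 Y65.33
M4 S113
G1 X176.75 Y69.47 F2847
G1 X172.61 Y71.18
G1 X168.47 Y69.47
G1 X166.76 Y65.33
G1 X168.47 Y61.19
G1 X172.61 Y59.48
G1 X176.75 Y61.19
G1 X178.46 Y65.33
G0 X43.11 Y116.04
M4 S113
G1 X133.18 Y35.19 F2847
G1 X56.80 Y72.82
G1 X5.68 Y95.45
G1 X102.80 Y22.70
G1 X19.95 Y29.23
G0 X113.62 Y128.58
M4 S113
G1 X136.41 Y91.92 F2847
G1 X116.05 Y53.86
G1 X72.92 Y52.46
G1 X50.13 Y89.12
G1 X70.49 Y127.18
G1 X113.62 Y128.58
M5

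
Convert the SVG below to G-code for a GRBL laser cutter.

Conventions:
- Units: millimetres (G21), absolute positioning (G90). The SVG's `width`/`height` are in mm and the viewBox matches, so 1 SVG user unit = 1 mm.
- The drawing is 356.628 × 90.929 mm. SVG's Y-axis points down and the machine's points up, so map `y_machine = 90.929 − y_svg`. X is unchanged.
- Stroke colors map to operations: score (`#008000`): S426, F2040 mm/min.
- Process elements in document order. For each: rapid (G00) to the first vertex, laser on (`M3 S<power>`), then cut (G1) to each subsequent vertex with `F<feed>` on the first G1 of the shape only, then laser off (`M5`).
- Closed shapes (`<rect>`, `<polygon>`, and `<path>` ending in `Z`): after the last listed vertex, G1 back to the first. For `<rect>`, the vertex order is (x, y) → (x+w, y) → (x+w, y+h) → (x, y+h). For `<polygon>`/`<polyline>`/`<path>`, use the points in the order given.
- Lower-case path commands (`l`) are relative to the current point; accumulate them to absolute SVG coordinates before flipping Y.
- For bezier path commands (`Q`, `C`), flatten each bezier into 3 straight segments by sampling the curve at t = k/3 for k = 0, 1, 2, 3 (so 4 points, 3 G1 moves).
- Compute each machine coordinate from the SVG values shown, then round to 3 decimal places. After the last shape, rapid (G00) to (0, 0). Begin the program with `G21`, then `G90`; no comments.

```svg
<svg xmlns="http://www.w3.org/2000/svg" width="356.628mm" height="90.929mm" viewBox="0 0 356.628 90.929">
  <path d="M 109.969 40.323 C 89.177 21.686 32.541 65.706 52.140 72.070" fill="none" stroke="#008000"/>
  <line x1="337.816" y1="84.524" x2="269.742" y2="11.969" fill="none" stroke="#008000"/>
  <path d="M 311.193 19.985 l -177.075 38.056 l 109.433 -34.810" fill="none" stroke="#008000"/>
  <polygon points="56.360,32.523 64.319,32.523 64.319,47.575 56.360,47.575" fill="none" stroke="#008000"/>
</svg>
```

G21
G90
G00 X109.969 Y50.606
M3 S426
G1 X81.380 Y52.073 F2040
G1 X53.802 Y34.060
G1 X52.140 Y18.859
M5
G00 X337.816 Y6.405
M3 S426
G1 X269.742 Y78.960 F2040
M5
G00 X311.193 Y70.944
M3 S426
G1 X134.118 Y32.888 F2040
G1 X243.551 Y67.698
M5
G00 X56.360 Y58.406
M3 S426
G1 X64.319 Y58.406 F2040
G1 X64.319 Y43.354
G1 X56.360 Y43.354
G1 X56.360 Y58.406
M5
G00 X0.000 Y0.000

1 u = 1 mm; y_m = 90.929 − y.

[1] `<path>` cubic bezier, #008000→score S426 F2040: (109.969,50.606) → (81.380,52.073) → (53.802,34.060) → (52.140,18.859)

[2] `<line>` line segment, #008000→score S426 F2040: (337.816,6.405) → (269.742,78.960)

[3] `<path>` open polyline, #008000→score S426 F2040: (311.193,70.944) → (134.118,32.888) → (243.551,67.698)

[4] `<polygon>` rectangle, #008000→score S426 F2040: (56.360,58.406) → (64.319,58.406) → (64.319,43.354) → (56.360,43.354) → (56.360,58.406) (closed)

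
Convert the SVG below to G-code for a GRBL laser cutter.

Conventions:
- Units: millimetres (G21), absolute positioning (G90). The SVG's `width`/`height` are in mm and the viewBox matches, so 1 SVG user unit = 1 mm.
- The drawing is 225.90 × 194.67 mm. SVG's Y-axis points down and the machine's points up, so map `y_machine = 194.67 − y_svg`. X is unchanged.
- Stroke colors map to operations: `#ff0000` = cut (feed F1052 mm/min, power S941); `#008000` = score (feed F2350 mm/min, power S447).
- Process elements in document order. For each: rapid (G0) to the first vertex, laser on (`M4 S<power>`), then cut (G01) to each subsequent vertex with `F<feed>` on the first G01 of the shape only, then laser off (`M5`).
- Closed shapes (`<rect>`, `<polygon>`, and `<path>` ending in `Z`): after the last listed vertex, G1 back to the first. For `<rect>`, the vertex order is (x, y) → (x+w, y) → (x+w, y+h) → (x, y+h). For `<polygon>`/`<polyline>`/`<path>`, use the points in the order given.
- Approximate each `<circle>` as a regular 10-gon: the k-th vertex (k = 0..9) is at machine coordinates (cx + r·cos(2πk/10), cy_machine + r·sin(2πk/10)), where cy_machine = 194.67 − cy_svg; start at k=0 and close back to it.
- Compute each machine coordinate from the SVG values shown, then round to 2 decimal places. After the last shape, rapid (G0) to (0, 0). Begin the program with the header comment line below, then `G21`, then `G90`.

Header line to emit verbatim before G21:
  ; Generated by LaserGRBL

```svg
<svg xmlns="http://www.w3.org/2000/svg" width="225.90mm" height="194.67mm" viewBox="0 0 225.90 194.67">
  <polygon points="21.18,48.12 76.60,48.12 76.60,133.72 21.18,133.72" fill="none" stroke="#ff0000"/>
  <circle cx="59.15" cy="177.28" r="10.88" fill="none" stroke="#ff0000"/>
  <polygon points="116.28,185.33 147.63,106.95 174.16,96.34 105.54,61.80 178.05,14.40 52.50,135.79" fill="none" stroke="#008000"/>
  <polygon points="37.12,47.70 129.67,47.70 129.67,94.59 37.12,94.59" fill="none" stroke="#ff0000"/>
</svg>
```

viewBox `0 0 225.90 194.67` with mm width/height → 1 unit = 1 mm. Flip: y_m = 194.67 − y_svg.

**Shape 1** — `<polygon>` rectangle, stroke `#ff0000` → cut (S941, F1052). Machine vertices: (21.18,146.55) → (76.60,146.55) → (76.60,60.95) → (21.18,60.95) → (21.18,146.55). Closed: final G1 returns to the first vertex.

**Shape 2** — `<circle>` circle, stroke `#ff0000` → cut (S941, F1052). Machine vertices: (70.03,17.39) → (67.95,23.79) → (62.51,27.74) → (55.79,27.74) → (50.35,23.79) → (48.27,17.39) → (50.35,10.99) → (55.79,7.04) → (62.51,7.04) → (67.95,10.99) → (70.03,17.39). Closed: final G1 returns to the first vertex.

**Shape 3** — `<polygon>` closed polygon, stroke `#008000` → score (S447, F2350). Machine vertices: (116.28,9.34) → (147.63,87.72) → (174.16,98.33) → (105.54,132.87) → (178.05,180.27) → (52.50,58.88) → (116.28,9.34). Closed: final G1 returns to the first vertex.

**Shape 4** — `<polygon>` rectangle, stroke `#ff0000` → cut (S941, F1052). Machine vertices: (37.12,146.97) → (129.67,146.97) → (129.67,100.08) → (37.12,100.08) → (37.12,146.97). Closed: final G1 returns to the first vertex.

; Generated by LaserGRBL
G21
G90
G0 X21.18 Y146.55
M4 S941
G01 X76.60 Y146.55 F1052
G01 X76.60 Y60.95
G01 X21.18 Y60.95
G01 X21.18 Y146.55
M5
G0 X70.03 Y17.39
M4 S941
G01 X67.95 Y23.79 F1052
G01 X62.51 Y27.74
G01 X55.79 Y27.74
G01 X50.35 Y23.79
G01 X48.27 Y17.39
G01 X50.35 Y10.99
G01 X55.79 Y7.04
G01 X62.51 Y7.04
G01 X67.95 Y10.99
G01 X70.03 Y17.39
M5
G0 X116.28 Y9.34
M4 S447
G01 X147.63 Y87.72 F2350
G01 X174.16 Y98.33
G01 X105.54 Y132.87
G01 X178.05 Y180.27
G01 X52.50 Y58.88
G01 X116.28 Y9.34
M5
G0 X37.12 Y146.97
M4 S941
G01 X129.67 Y146.97 F1052
G01 X129.67 Y100.08
G01 X37.12 Y100.08
G01 X37.12 Y146.97
M5
G0 X0.00 Y0.00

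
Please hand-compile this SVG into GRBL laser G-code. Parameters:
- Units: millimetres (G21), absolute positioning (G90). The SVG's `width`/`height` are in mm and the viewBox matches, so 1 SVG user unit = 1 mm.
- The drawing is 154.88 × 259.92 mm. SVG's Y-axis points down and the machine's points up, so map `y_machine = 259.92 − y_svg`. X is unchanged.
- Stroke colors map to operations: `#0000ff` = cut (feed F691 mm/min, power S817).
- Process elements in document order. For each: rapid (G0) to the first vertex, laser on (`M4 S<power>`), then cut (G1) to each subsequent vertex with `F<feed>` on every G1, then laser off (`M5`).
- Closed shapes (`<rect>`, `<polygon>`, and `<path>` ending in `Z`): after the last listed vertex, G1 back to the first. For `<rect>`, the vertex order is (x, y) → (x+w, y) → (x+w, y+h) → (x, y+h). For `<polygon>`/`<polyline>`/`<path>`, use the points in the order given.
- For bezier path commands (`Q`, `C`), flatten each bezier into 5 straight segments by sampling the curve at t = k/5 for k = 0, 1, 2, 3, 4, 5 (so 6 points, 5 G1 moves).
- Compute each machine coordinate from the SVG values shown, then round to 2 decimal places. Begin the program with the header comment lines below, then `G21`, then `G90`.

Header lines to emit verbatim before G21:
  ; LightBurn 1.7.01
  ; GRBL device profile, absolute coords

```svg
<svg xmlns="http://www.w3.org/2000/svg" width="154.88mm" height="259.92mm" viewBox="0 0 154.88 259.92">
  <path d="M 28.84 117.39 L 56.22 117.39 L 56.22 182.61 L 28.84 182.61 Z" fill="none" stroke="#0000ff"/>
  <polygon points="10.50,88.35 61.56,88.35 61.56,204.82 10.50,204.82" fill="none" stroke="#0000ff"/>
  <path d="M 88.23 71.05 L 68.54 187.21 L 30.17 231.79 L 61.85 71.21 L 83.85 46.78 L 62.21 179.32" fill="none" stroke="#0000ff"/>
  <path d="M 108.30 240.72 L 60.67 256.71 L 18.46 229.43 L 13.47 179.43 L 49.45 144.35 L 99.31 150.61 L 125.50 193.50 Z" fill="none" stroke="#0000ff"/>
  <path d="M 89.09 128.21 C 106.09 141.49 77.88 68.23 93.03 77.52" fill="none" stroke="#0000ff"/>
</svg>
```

; LightBurn 1.7.01
; GRBL device profile, absolute coords
G21
G90
G0 X28.84 Y142.53
M4 S817
G1 X56.22 Y142.53 F691
G1 X56.22 Y77.31 F691
G1 X28.84 Y77.31 F691
G1 X28.84 Y142.53 F691
M5
G0 X10.50 Y171.57
M4 S817
G1 X61.56 Y171.57 F691
G1 X61.56 Y55.10 F691
G1 X10.50 Y55.10 F691
G1 X10.50 Y171.57 F691
M5
G0 X88.23 Y188.87
M4 S817
G1 X68.54 Y72.71 F691
G1 X30.17 Y28.13 F691
G1 X61.85 Y188.71 F691
G1 X83.85 Y213.14 F691
G1 X62.21 Y80.60 F691
M5
G0 X108.30 Y19.20
M4 S817
G1 X60.67 Y3.21 F691
G1 X18.46 Y30.49 F691
G1 X13.47 Y80.49 F691
G1 X49.45 Y115.57 F691
G1 X99.31 Y109.31 F691
G1 X125.50 Y66.42 F691
G1 X108.30 Y19.20 F691
M5
G0 X89.09 Y131.71
M4 S817
G1 X94.57 Y132.77 F691
G1 X93.46 Y146.49 F691
G1 X89.99 Y164.75 F691
G1 X88.43 Y179.42 F691
G1 X93.03 Y182.40 F691
M5

viewBox `0 0 154.88 259.92` with mm width/height → 1 unit = 1 mm. Flip: y_m = 259.92 − y_svg.

**Shape 1** — `<path>` rectangle, stroke `#0000ff` → cut (S817, F691). Machine vertices: (28.84,142.53) → (56.22,142.53) → (56.22,77.31) → (28.84,77.31) → (28.84,142.53). Closed: final G1 returns to the first vertex.

**Shape 2** — `<polygon>` rectangle, stroke `#0000ff` → cut (S817, F691). Machine vertices: (10.50,171.57) → (61.56,171.57) → (61.56,55.10) → (10.50,55.10) → (10.50,171.57). Closed: final G1 returns to the first vertex.

**Shape 3** — `<path>` open polyline, stroke `#0000ff` → cut (S817, F691). Machine vertices: (88.23,188.87) → (68.54,72.71) → (30.17,28.13) → (61.85,188.71) → (83.85,213.14) → (62.21,80.60). Open path.

**Shape 4** — `<path>` regular polygon, stroke `#0000ff` → cut (S817, F691). Machine vertices: (108.30,19.20) → (60.67,3.21) → (18.46,30.49) → (13.47,80.49) → (49.45,115.57) → (99.31,109.31) → (125.50,66.42) → (108.30,19.20). Closed: final G1 returns to the first vertex.

**Shape 5** — `<path>` cubic bezier, stroke `#0000ff` → cut (S817, F691). Control points (SVG): P0=(89.09,128.21), P1=(106.09,141.49), P2=(77.88,68.23), P3=(93.03,77.52); sampled at t=k/5. Machine vertices: (89.09,131.71) → (94.57,132.77) → (93.46,146.49) → (89.99,164.75) → (88.43,179.42) → (93.03,182.40). Open path.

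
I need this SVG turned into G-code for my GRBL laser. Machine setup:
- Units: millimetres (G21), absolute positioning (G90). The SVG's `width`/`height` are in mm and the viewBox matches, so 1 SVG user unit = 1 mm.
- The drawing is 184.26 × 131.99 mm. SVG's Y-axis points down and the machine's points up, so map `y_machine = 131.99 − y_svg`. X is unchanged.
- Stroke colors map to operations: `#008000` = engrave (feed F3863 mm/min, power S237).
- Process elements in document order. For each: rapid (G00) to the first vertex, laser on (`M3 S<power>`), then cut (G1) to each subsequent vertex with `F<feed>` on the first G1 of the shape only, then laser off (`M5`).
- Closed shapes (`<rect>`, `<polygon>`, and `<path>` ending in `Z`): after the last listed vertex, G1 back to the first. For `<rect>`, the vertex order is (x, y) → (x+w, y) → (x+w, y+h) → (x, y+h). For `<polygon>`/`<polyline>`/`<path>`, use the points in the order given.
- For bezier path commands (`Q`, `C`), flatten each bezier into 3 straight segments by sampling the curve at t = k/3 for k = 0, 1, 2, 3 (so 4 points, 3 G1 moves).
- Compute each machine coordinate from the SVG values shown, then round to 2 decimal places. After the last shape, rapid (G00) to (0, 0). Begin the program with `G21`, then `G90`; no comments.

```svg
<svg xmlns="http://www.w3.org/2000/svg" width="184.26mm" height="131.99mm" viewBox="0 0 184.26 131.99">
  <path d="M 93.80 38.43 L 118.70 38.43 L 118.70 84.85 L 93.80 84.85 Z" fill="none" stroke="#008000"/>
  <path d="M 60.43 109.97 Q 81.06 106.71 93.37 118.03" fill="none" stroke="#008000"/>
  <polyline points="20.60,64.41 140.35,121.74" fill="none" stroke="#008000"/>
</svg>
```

G21
G90
G00 X93.80 Y93.56
M3 S237
G1 X118.70 Y93.56 F3863
G1 X118.70 Y47.14
G1 X93.80 Y47.14
G1 X93.80 Y93.56
M5
G00 X60.43 Y22.02
M3 S237
G1 X73.26 Y22.57 F3863
G1 X84.24 Y19.89
G1 X93.37 Y13.96
M5
G00 X20.60 Y67.58
M3 S237
G1 X140.35 Y10.25 F3863
M5
G00 X0.00 Y0.00

1 u = 1 mm; y_m = 131.99 − y.

[1] `<path>` rectangle, #008000→engrave S237 F3863: (93.80,93.56) → (118.70,93.56) → (118.70,47.14) → (93.80,47.14) → (93.80,93.56) (closed)

[2] `<path>` quadratic bezier, #008000→engrave S237 F3863: (60.43,22.02) → (73.26,22.57) → (84.24,19.89) → (93.37,13.96)

[3] `<polyline>` line segment, #008000→engrave S237 F3863: (20.60,67.58) → (140.35,10.25)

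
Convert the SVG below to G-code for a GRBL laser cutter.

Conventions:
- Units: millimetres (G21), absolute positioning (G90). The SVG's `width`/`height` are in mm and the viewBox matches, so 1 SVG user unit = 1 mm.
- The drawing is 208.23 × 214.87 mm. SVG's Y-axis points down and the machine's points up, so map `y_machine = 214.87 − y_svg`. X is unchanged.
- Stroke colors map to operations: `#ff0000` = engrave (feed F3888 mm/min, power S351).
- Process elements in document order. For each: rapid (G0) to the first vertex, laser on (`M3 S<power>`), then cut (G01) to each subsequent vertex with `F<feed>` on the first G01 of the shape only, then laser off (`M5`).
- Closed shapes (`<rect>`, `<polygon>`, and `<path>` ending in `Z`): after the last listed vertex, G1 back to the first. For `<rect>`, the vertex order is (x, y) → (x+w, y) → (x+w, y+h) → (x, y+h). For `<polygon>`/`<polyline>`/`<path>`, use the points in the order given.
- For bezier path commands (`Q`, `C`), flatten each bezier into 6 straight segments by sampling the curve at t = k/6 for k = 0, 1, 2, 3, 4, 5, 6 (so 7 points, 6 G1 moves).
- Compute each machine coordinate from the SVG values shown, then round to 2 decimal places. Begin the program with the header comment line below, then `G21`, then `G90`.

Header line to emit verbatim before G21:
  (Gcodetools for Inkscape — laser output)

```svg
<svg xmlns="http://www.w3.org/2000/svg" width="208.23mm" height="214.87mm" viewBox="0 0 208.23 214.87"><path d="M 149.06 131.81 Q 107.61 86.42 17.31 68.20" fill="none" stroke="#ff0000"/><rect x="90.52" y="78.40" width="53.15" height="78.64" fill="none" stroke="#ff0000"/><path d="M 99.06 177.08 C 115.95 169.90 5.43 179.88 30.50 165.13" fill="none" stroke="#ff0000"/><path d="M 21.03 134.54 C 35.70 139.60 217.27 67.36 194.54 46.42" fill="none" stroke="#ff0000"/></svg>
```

1 u = 1 mm; y_m = 214.87 − y.

[1] `<path>` quadratic bezier, #ff0000→engrave S351 F3888: (149.06,83.06) → (133.89,97.44) → (116.00,110.30) → (95.40,121.66) → (72.08,131.50) → (46.05,139.84) → (17.31,146.67)

[2] `<rect>` rectangle, #ff0000→engrave S351 F3888: (90.52,136.47) → (143.67,136.47) → (143.67,57.83) → (90.52,57.83) → (90.52,136.47) (closed)

[3] `<path>` cubic bezier, #ff0000→engrave S351 F3888: (99.06,37.79) → (98.11,40.14) → (83.22,40.80) → (61.71,40.93) → (40.89,41.68) → (28.05,44.23) → (30.50,49.74)

[4] `<path>` cubic bezier, #ff0000→engrave S351 F3888: (21.03,80.33) → (40.55,83.65) → (77.59,96.27) → (121.81,114.64) → (162.92,135.17) → (190.60,154.30) → (194.54,168.45)

(Gcodetools for Inkscape — laser output)
G21
G90
G0 X149.06 Y83.06
M3 S351
G01 X133.89 Y97.44 F3888
G01 X116.00 Y110.30
G01 X95.40 Y121.66
G01 X72.08 Y131.50
G01 X46.05 Y139.84
G01 X17.31 Y146.67
M5
G0 X90.52 Y136.47
M3 S351
G01 X143.67 Y136.47 F3888
G01 X143.67 Y57.83
G01 X90.52 Y57.83
G01 X90.52 Y136.47
M5
G0 X99.06 Y37.79
M3 S351
G01 X98.11 Y40.14 F3888
G01 X83.22 Y40.80
G01 X61.71 Y40.93
G01 X40.89 Y41.68
G01 X28.05 Y44.23
G01 X30.50 Y49.74
M5
G0 X21.03 Y80.33
M3 S351
G01 X40.55 Y83.65 F3888
G01 X77.59 Y96.27
G01 X121.81 Y114.64
G01 X162.92 Y135.17
G01 X190.60 Y154.30
G01 X194.54 Y168.45
M5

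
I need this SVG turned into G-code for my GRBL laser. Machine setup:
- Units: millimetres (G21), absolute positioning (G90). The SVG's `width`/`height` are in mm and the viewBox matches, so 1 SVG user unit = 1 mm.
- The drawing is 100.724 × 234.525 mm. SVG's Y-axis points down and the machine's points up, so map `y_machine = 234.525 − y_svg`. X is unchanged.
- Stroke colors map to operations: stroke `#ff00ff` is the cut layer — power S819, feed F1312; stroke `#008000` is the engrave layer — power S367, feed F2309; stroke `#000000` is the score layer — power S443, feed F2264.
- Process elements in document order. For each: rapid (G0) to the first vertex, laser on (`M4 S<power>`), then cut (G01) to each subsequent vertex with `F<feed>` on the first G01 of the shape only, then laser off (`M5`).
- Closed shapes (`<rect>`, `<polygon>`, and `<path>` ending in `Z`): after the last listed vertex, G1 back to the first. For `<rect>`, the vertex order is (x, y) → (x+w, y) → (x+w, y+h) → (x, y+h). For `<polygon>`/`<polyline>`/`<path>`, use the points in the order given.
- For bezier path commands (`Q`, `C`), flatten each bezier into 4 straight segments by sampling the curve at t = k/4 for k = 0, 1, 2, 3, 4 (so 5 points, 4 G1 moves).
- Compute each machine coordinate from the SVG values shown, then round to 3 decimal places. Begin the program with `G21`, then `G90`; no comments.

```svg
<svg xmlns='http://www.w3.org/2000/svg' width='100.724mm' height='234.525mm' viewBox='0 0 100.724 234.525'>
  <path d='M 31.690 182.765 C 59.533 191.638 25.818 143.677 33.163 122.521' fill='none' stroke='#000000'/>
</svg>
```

viewBox `0 0 100.724 234.525` with mm width/height → 1 unit = 1 mm. Flip: y_m = 234.525 − y_svg.

**Shape 1** — `<path>` cubic bezier, stroke `#000000` → score (S443, F2264). Control points (SVG): P0=(31.690,182.765), P1=(59.533,191.638), P2=(25.818,143.677), P3=(33.163,122.521); sampled at t=k/4. Machine vertices: (31.690,51.760) → (42.634,54.455) → (40.113,70.621) → (33.750,92.418) → (33.163,112.004). Open path.

G21
G90
G0 X31.690 Y51.760
M4 S443
G01 X42.634 Y54.455 F2264
G01 X40.113 Y70.621
G01 X33.750 Y92.418
G01 X33.163 Y112.004
M5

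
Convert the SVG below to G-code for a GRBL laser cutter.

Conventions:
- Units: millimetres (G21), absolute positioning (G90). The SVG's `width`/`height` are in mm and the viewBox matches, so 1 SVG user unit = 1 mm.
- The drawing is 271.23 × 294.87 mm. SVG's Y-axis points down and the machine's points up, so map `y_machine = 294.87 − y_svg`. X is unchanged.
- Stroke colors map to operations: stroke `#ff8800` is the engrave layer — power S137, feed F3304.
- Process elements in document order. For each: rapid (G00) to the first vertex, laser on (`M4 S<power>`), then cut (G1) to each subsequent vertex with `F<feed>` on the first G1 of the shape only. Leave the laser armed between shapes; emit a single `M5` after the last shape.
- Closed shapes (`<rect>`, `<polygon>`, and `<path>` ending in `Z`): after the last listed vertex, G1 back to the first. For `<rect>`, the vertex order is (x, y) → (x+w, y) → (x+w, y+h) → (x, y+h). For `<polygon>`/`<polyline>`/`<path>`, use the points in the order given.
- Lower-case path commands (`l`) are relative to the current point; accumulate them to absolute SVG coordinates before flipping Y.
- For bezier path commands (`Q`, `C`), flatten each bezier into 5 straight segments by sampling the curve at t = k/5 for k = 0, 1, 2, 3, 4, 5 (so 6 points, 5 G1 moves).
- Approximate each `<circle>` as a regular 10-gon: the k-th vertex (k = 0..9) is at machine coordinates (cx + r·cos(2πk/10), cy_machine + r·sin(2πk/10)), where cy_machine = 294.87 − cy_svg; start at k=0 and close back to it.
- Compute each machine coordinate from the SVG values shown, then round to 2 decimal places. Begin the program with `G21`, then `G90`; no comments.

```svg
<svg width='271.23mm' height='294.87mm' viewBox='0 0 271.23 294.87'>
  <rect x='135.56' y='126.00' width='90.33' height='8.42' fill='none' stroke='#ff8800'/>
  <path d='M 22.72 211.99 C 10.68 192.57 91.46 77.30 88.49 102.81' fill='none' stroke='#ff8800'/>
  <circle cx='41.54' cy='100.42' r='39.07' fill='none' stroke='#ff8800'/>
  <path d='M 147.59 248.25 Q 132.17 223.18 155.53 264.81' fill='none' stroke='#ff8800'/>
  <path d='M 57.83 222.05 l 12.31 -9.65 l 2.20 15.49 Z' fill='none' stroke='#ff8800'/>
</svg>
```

G21
G90
G00 X135.56 Y168.87
M4 S137
G1 X225.89 Y168.87 F3304
G1 X225.89 Y160.45
G1 X135.56 Y160.45
G1 X135.56 Y168.87
G00 X22.72 Y82.88
M4 S137
G1 X25.22 Y104.14 F3304
G1 X41.53 Y137.05
G1 X63.15 Y170.24
G1 X81.63 Y192.37
G1 X88.49 Y192.06
G00 X80.61 Y194.45
M4 S137
G1 X73.15 Y217.41 F3304
G1 X53.61 Y231.61
G1 X29.47 Y231.61
G1 X9.93 Y217.41
G1 X2.47 Y194.45
G1 X9.93 Y171.49
G1 X29.47 Y157.29
G1 X53.61 Y157.29
G1 X73.15 Y171.49
G1 X80.61 Y194.45
G00 X147.59 Y46.62
M4 S137
G1 X142.97 Y53.98 F3304
G1 X141.46 Y56.00
G1 X143.05 Y52.69
G1 X147.74 Y44.04
G1 X155.53 Y30.06
G00 X57.83 Y72.82
M4 S137
G1 X70.14 Y82.47 F3304
G1 X72.34 Y66.98
G1 X57.83 Y72.82
M5

Since the viewBox matches the mm dimensions, user units are millimetres directly. The only transform is the Y-flip y_m = 294.87 − y_svg.

Shape 1 is a rectangle drawn with `<rect>`. Its stroke #ff8800 means engrave at S137, F3304. After flipping Y the toolpath is (135.56,168.87) → (225.89,168.87) → (225.89,160.45) → (135.56,160.45) → (135.56,168.87), returning to the start.

Shape 2 is a cubic bezier drawn with `<path>`. Its stroke #ff8800 means engrave at S137, F3304. After flipping Y the toolpath is (22.72,82.88) → (25.22,104.14) → (41.53,137.05) → (63.15,170.24) → (81.63,192.37) → (88.49,192.06).

Shape 3 is a circle drawn with `<circle>`. Its stroke #ff8800 means engrave at S137, F3304. After flipping Y the toolpath is (80.61,194.45) → (73.15,217.41) → (53.61,231.61) → (29.47,231.61) → (9.93,217.41) → (2.47,194.45) → (9.93,171.49) → (29.47,157.29) → (53.61,157.29) → (73.15,171.49) → (80.61,194.45), returning to the start.

Shape 4 is a quadratic bezier drawn with `<path>`. Its stroke #ff8800 means engrave at S137, F3304. After flipping Y the toolpath is (147.59,46.62) → (142.97,53.98) → (141.46,56.00) → (143.05,52.69) → (147.74,44.04) → (155.53,30.06).

Shape 5 is a regular polygon drawn with `<path>`. Its stroke #ff8800 means engrave at S137, F3304. After flipping Y the toolpath is (57.83,72.82) → (70.14,82.47) → (72.34,66.98) → (57.83,72.82), returning to the start.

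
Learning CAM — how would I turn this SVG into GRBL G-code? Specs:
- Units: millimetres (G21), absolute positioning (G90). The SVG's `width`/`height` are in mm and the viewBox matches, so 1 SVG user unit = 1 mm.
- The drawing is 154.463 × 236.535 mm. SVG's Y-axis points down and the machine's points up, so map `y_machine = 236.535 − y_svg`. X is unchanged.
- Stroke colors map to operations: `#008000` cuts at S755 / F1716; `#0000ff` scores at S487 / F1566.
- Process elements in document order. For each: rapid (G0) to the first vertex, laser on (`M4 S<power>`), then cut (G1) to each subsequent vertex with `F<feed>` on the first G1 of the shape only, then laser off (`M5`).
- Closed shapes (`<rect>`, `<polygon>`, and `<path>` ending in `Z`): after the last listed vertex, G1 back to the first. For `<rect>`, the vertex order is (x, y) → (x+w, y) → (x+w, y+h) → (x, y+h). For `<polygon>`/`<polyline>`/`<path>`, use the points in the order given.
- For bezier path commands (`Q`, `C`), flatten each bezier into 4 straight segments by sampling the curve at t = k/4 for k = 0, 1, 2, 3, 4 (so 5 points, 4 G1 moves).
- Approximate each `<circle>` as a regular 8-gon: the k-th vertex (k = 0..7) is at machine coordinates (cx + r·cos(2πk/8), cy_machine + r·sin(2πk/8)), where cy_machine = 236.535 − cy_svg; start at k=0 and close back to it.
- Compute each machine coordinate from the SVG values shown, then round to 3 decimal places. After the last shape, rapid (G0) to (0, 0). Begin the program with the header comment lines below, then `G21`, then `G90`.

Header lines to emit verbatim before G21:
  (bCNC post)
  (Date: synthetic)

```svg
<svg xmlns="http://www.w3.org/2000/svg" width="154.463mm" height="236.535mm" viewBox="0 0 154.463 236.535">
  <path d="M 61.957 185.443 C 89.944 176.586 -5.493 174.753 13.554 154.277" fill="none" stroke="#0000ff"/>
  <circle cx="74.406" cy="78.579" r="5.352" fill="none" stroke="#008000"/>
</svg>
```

Since the viewBox matches the mm dimensions, user units are millimetres directly. The only transform is the Y-flip y_m = 236.535 − y_svg.

Shape 1 is a cubic bezier drawn with `<path>`. Its stroke #0000ff means score at S487, F1566. After flipping Y the toolpath is (61.957,51.092) → (63.523,56.819) → (41.108,62.318) → (17.017,69.996) → (13.554,82.258).

Shape 2 is a circle drawn with `<circle>`. Its stroke #008000 means cut at S755, F1716. After flipping Y the toolpath is (79.758,157.956) → (78.190,161.740) → (74.406,163.308) → (70.622,161.740) → (69.054,157.956) → (70.622,154.172) → (74.406,152.604) → (78.190,154.172) → (79.758,157.956), returning to the start.

(bCNC post)
(Date: synthetic)
G21
G90
G0 X61.957 Y51.092
M4 S487
G1 X63.523 Y56.819 F1566
G1 X41.108 Y62.318
G1 X17.017 Y69.996
G1 X13.554 Y82.258
M5
G0 X79.758 Y157.956
M4 S755
G1 X78.190 Y161.740 F1716
G1 X74.406 Y163.308
G1 X70.622 Y161.740
G1 X69.054 Y157.956
G1 X70.622 Y154.172
G1 X74.406 Y152.604
G1 X78.190 Y154.172
G1 X79.758 Y157.956
M5
G0 X0.000 Y0.000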